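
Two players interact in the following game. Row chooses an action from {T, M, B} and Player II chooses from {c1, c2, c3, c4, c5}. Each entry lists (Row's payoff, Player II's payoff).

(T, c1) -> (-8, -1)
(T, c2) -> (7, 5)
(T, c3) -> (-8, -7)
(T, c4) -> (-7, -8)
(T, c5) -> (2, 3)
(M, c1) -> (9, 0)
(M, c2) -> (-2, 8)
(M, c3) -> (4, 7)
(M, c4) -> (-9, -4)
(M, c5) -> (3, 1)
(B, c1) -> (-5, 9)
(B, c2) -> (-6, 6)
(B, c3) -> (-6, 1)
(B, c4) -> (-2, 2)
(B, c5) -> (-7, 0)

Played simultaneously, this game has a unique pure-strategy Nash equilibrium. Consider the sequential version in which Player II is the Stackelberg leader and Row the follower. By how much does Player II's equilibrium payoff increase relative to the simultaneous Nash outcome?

Backward induction with Player II moving first.
- c1 → Row plays M (best of -8, 9, -5); Player II gets 0.
- c2 → Row plays T (best of 7, -2, -6); Player II gets 5.
- c3 → Row plays M (best of -8, 4, -6); Player II gets 7.
- c4 → Row plays B (best of -7, -9, -2); Player II gets 2.
- c5 → Row plays M (best of 2, 3, -7); Player II gets 1.
Maximizing over 0, 5, 7, 2, 1, Player II chooses c3. Subgame-perfect outcome: (M, c3) with payoffs (4, 7).
Now find the simultaneous Nash equilibrium.
Row's best replies: c1→M; c2→T; c3→M; c4→B; c5→M.
Player II's best replies: T→c2; M→c2; B→c1.
Only (T, c2) has each player best-responding; Nash payoffs (7, 5).
Player II's commitment gain: 7 − 5 = 2.

2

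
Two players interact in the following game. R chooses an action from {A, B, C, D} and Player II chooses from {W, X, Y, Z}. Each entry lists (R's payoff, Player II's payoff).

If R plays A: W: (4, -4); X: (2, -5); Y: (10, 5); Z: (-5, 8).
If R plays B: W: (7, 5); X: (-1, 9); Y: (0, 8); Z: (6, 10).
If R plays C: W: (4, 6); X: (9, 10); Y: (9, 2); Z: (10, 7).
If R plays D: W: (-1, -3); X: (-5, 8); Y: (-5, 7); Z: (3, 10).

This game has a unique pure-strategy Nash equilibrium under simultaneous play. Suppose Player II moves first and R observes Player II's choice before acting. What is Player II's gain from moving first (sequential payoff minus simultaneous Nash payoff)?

0

Work backward from R's decision.
- W: R compares 4, 7, 4, -1 and picks B; Player II would get 5.
- X: R compares 2, -1, 9, -5 and picks C; Player II would get 10.
- Y: R compares 10, 0, 9, -5 and picks A; Player II would get 5.
- Z: R compares -5, 6, 10, 3 and picks C; Player II would get 7.
Player II's induced payoffs are 5, 10, 5, 7, so Player II commits to X. Subgame-perfect outcome: (C, X) with payoffs (9, 10).
Under simultaneous play:
R's best replies: W→B; X→C; Y→A; Z→C.
Player II's best replies: A→Z; B→Z; C→X; D→Z.
Only (C, X) has each player best-responding; Nash payoffs (9, 10).
Player II's commitment gain: 10 − 10 = 0.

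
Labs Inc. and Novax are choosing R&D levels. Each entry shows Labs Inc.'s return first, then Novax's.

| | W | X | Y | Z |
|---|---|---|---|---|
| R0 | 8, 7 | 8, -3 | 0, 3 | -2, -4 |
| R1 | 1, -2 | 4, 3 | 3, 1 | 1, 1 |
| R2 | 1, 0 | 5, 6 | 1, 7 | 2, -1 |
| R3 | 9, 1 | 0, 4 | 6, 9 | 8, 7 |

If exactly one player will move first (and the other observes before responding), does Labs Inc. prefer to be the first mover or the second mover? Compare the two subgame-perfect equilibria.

If Labs Inc. leads: Novax's best replies are R0→W, R1→X, R2→Y, R3→Y; Labs Inc.'s induced payoffs 8, 4, 1, 6; outcome (R0, W), payoffs (8, 7).
If Novax leads: Labs Inc.'s best replies are W→R3, X→R0, Y→R3, Z→R3; Novax's induced payoffs 1, -3, 9, 7; outcome (R3, Y), payoffs (6, 9).
Labs Inc. gets 8 moving first and 6 moving second, so Labs Inc. prefers to move first.

first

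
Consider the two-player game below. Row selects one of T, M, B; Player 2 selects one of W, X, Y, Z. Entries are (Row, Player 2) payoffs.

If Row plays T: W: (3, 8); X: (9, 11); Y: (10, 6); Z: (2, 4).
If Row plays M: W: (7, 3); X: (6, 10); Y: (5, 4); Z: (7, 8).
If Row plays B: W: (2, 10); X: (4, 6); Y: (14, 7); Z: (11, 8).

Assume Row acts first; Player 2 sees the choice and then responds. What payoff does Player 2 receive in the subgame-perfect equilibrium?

Solve by backward induction (Row leads).
- T: Player 2 compares 8, 11, 6, 4 and picks X; Row would get 9.
- M: Player 2 compares 3, 10, 4, 8 and picks X; Row would get 6.
- B: Player 2 compares 10, 6, 7, 8 and picks W; Row would get 2.
Row's induced payoffs are 9, 6, 2, so Row commits to T. Subgame-perfect outcome: (T, X) with payoffs (9, 11).

11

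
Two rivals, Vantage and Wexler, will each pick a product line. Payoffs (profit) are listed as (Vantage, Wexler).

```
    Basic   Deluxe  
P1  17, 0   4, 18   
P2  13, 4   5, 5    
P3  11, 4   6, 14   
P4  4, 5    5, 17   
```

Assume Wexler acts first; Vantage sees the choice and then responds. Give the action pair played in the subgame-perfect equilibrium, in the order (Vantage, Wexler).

(P3, Deluxe)

Vantage best-responds to each possible Wexler move:
- Basic → Vantage plays P1 (best of 17, 13, 11, 4); Wexler gets 0.
- Deluxe → Vantage plays P3 (best of 4, 5, 6, 5); Wexler gets 14.
Among 0, 14, the best is 14 at Deluxe. Subgame-perfect outcome: (P3, Deluxe) with payoffs (6, 14).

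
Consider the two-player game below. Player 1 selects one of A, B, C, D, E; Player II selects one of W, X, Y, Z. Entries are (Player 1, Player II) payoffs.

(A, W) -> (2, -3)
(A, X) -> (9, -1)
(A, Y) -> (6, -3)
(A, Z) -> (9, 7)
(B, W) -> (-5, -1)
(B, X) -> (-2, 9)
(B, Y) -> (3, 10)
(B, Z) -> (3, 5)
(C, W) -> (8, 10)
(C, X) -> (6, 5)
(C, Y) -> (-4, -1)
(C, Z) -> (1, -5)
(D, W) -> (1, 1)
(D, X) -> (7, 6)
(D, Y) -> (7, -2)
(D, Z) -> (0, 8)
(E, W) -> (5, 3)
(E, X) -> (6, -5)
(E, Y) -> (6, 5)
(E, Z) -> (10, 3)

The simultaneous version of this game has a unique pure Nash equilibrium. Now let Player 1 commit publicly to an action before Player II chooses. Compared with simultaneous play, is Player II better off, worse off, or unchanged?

worse off

Work backward from Player II's decision.
- A: BR = Z, leader payoff 9.
- B: BR = Y, leader payoff 3.
- C: BR = W, leader payoff 8.
- D: BR = Z, leader payoff 0.
- E: BR = Y, leader payoff 6.
Maximizing over 9, 3, 8, 0, 6, Player 1 chooses A. Subgame-perfect outcome: (A, Z) with payoffs (9, 7).
Now find the simultaneous Nash equilibrium.
Player 1's best replies: W→C; X→A; Y→D; Z→E.
Player II's best replies: A→Z; B→Y; C→W; D→Z; E→Y.
Only (C, W) has each player best-responding; Nash payoffs (8, 10).
Player II earns 7 sequentially versus 10 at the Nash outcome: worse off.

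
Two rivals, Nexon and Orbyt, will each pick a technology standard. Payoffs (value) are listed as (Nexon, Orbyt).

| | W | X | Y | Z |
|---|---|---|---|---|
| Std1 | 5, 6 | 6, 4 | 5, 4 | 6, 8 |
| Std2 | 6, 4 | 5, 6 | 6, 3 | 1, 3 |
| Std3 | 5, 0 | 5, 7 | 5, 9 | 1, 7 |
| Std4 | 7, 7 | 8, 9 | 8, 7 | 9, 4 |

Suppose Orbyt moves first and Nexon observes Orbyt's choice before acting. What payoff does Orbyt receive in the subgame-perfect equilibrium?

Solve by backward induction (Orbyt leads).
- W: Nexon compares 5, 6, 5, 7 and picks Std4; Orbyt would get 7.
- X: Nexon compares 6, 5, 5, 8 and picks Std4; Orbyt would get 9.
- Y: Nexon compares 5, 6, 5, 8 and picks Std4; Orbyt would get 7.
- Z: Nexon compares 6, 1, 1, 9 and picks Std4; Orbyt would get 4.
Orbyt's induced payoffs are 7, 9, 7, 4, so Orbyt commits to X. Subgame-perfect outcome: (Std4, X) with payoffs (8, 9).

9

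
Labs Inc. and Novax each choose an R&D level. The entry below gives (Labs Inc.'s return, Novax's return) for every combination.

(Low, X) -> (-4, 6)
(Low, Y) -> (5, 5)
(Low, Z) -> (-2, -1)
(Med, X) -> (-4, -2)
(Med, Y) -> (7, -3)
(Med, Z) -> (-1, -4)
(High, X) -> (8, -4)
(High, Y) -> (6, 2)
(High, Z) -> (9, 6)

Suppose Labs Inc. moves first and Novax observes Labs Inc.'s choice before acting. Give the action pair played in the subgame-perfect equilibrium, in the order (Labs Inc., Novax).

(High, Z)

Solve by backward induction (Labs Inc. leads).
- Low → Novax plays X (best of 6, 5, -1); Labs Inc. gets -4.
- Med → Novax plays X (best of -2, -3, -4); Labs Inc. gets -4.
- High → Novax plays Z (best of -4, 2, 6); Labs Inc. gets 9.
Maximizing over -4, -4, 9, Labs Inc. chooses High. Subgame-perfect outcome: (High, Z) with payoffs (9, 6).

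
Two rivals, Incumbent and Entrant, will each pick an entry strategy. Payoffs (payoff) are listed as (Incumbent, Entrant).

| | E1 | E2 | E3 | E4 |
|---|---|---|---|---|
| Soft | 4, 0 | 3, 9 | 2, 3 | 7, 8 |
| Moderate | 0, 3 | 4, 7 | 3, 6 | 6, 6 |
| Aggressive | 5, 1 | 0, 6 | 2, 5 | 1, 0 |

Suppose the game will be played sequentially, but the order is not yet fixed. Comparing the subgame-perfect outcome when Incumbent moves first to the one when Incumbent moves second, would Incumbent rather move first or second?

second

If Incumbent leads: Entrant's best replies are Soft→E2, Moderate→E2, Aggressive→E2; Incumbent's induced payoffs 3, 4, 0; outcome (Moderate, E2), payoffs (4, 7).
If Entrant leads: Incumbent's best replies are E1→Aggressive, E2→Moderate, E3→Moderate, E4→Soft; Entrant's induced payoffs 1, 7, 6, 8; outcome (Soft, E4), payoffs (7, 8).
Incumbent gets 4 moving first and 7 moving second, so Incumbent prefers to move second.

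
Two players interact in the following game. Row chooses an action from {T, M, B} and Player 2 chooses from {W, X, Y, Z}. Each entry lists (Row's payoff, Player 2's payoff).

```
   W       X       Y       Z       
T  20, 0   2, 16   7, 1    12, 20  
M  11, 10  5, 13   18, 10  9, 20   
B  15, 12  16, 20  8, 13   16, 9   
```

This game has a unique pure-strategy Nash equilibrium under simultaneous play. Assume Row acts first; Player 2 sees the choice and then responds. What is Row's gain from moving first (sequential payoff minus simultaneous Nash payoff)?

0

Backward induction with Row moving first.
- T: Player 2 compares 0, 16, 1, 20 and picks Z; Row would get 12.
- M: Player 2 compares 10, 13, 10, 20 and picks Z; Row would get 9.
- B: Player 2 compares 12, 20, 13, 9 and picks X; Row would get 16.
Maximizing over 12, 9, 16, Row chooses B. Subgame-perfect outcome: (B, X) with payoffs (16, 20).
For the simultaneous game, intersect best replies.
Row's best replies: W→T; X→B; Y→M; Z→B.
Player 2's best replies: T→Z; M→Z; B→X.
Only (B, X) has each player best-responding; Nash payoffs (16, 20).
Row's commitment gain: 16 − 16 = 0.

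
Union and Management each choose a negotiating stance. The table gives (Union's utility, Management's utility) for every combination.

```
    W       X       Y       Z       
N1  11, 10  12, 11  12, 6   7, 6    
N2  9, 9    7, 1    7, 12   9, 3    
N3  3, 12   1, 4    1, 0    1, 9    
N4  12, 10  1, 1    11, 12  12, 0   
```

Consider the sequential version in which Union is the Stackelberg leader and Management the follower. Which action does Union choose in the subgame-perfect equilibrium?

N1

Management best-responds to each possible Union move:
- N1: Management compares 10, 11, 6, 6 and picks X; Union would get 12.
- N2: Management compares 9, 1, 12, 3 and picks Y; Union would get 7.
- N3: Management compares 12, 4, 0, 9 and picks W; Union would get 3.
- N4: Management compares 10, 1, 12, 0 and picks Y; Union would get 11.
Union's induced payoffs are 12, 7, 3, 11, so Union commits to N1. Subgame-perfect outcome: (N1, X) with payoffs (12, 11).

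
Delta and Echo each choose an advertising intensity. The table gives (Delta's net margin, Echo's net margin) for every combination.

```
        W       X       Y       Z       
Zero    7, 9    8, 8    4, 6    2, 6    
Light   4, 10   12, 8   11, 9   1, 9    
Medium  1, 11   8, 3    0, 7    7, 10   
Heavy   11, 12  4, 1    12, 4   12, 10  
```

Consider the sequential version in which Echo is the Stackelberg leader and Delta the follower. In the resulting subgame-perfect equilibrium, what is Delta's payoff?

Work backward from Delta's decision.
- W: Delta compares 7, 4, 1, 11 and picks Heavy; Echo would get 12.
- X: Delta compares 8, 12, 8, 4 and picks Light; Echo would get 8.
- Y: Delta compares 4, 11, 0, 12 and picks Heavy; Echo would get 4.
- Z: Delta compares 2, 1, 7, 12 and picks Heavy; Echo would get 10.
Echo's induced payoffs are 12, 8, 4, 10, so Echo commits to W. Subgame-perfect outcome: (Heavy, W) with payoffs (11, 12).

11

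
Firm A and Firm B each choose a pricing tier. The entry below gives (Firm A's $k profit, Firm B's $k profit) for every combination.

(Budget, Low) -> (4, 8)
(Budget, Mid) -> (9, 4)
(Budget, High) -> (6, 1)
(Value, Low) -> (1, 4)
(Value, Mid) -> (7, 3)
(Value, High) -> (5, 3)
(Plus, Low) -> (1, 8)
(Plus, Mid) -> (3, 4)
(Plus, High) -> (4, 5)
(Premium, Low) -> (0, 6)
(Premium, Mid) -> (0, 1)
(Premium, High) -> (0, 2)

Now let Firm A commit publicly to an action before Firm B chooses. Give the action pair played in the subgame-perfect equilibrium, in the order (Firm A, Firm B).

Firm B best-responds to each possible Firm A move:
- Budget: Firm B compares 8, 4, 1 and picks Low; Firm A would get 4.
- Value: Firm B compares 4, 3, 3 and picks Low; Firm A would get 1.
- Plus: Firm B compares 8, 4, 5 and picks Low; Firm A would get 1.
- Premium: Firm B compares 6, 1, 2 and picks Low; Firm A would get 0.
Firm A's induced payoffs are 4, 1, 1, 0, so Firm A commits to Budget. Subgame-perfect outcome: (Budget, Low) with payoffs (4, 8).

(Budget, Low)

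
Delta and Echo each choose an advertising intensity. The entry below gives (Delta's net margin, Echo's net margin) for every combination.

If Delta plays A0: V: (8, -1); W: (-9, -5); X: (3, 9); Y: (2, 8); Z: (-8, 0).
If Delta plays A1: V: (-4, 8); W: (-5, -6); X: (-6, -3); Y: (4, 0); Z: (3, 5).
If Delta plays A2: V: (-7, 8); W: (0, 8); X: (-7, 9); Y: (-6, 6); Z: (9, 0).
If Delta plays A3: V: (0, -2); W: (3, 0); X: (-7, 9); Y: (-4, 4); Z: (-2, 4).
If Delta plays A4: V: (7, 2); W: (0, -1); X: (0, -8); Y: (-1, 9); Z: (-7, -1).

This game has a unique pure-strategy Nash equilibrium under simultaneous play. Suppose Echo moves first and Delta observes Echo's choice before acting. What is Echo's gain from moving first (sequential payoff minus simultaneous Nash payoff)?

Backward induction with Echo moving first.
- V → Delta plays A0 (best of 8, -4, -7, 0, 7); Echo gets -1.
- W → Delta plays A3 (best of -9, -5, 0, 3, 0); Echo gets 0.
- X → Delta plays A0 (best of 3, -6, -7, -7, 0); Echo gets 9.
- Y → Delta plays A1 (best of 2, 4, -6, -4, -1); Echo gets 0.
- Z → Delta plays A2 (best of -8, 3, 9, -2, -7); Echo gets 0.
Maximizing over -1, 0, 9, 0, 0, Echo chooses X. Subgame-perfect outcome: (A0, X) with payoffs (3, 9).
Now find the simultaneous Nash equilibrium.
Delta's best replies: V→A0; W→A3; X→A0; Y→A1; Z→A2.
Echo's best replies: A0→X; A1→V; A2→X; A3→X; A4→Y.
Only (A0, X) has each player best-responding; Nash payoffs (3, 9).
Echo's commitment gain: 9 − 9 = 0.

0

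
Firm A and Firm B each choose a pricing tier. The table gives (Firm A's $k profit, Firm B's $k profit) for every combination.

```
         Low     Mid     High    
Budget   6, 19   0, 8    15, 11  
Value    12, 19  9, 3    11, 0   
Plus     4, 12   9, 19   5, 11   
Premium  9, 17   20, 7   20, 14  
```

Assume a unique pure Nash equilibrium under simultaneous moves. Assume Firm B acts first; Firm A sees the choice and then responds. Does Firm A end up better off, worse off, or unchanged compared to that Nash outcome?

unchanged

Work backward from Firm A's decision.
- Low: Firm A compares 6, 12, 4, 9 and picks Value; Firm B would get 19.
- Mid: Firm A compares 0, 9, 9, 20 and picks Premium; Firm B would get 7.
- High: Firm A compares 15, 11, 5, 20 and picks Premium; Firm B would get 14.
Firm B's induced payoffs are 19, 7, 14, so Firm B commits to Low. Subgame-perfect outcome: (Value, Low) with payoffs (12, 19).
Under simultaneous play:
Firm A's best replies: Low→Value; Mid→Premium; High→Premium.
Firm B's best replies: Budget→Low; Value→Low; Plus→Mid; Premium→Low.
Only (Value, Low) has each player best-responding; Nash payoffs (12, 19).
Firm A earns 12 sequentially versus 12 at the Nash outcome: unchanged.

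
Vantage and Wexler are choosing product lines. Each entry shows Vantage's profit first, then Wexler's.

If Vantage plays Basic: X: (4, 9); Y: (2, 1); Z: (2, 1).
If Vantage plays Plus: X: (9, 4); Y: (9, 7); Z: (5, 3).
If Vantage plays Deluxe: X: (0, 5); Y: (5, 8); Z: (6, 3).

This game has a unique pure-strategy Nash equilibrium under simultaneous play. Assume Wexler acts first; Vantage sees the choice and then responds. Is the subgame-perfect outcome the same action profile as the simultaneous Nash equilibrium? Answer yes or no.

yes

Backward induction with Wexler moving first.
- X → Vantage plays Plus (best of 4, 9, 0); Wexler gets 4.
- Y → Vantage plays Plus (best of 2, 9, 5); Wexler gets 7.
- Z → Vantage plays Deluxe (best of 2, 5, 6); Wexler gets 3.
Maximizing over 4, 7, 3, Wexler chooses Y. Subgame-perfect outcome: (Plus, Y) with payoffs (9, 7).
Under simultaneous play:
Vantage's best replies: X→Plus; Y→Plus; Z→Deluxe.
Wexler's best replies: Basic→X; Plus→Y; Deluxe→Y.
Only (Plus, Y) has each player best-responding; Nash payoffs (9, 7).
Sequential outcome (Plus, Y) coincides with the Nash profile (Plus, Y).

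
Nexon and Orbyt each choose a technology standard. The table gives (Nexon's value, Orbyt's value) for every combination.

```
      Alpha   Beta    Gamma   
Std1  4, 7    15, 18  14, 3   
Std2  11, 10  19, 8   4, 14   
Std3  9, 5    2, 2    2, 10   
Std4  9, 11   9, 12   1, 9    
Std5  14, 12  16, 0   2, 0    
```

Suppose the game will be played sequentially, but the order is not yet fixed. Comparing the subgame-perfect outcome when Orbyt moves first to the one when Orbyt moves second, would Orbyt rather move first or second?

second

If Nexon leads: Orbyt's best replies are Std1→Beta, Std2→Gamma, Std3→Gamma, Std4→Beta, Std5→Alpha; Nexon's induced payoffs 15, 4, 2, 9, 14; outcome (Std1, Beta), payoffs (15, 18).
If Orbyt leads: Nexon's best replies are Alpha→Std5, Beta→Std2, Gamma→Std1; Orbyt's induced payoffs 12, 8, 3; outcome (Std5, Alpha), payoffs (14, 12).
Orbyt gets 12 moving first and 18 moving second, so Orbyt prefers to move second.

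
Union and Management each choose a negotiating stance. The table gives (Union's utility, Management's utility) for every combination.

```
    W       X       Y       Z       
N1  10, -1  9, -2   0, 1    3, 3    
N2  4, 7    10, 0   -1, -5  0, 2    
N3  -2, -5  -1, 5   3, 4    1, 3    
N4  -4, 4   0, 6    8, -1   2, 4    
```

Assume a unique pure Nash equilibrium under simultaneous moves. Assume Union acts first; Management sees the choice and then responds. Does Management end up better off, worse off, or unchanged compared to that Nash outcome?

better off

Backward induction with Union moving first.
- N1: Management compares -1, -2, 1, 3 and picks Z; Union would get 3.
- N2: Management compares 7, 0, -5, 2 and picks W; Union would get 4.
- N3: Management compares -5, 5, 4, 3 and picks X; Union would get -1.
- N4: Management compares 4, 6, -1, 4 and picks X; Union would get 0.
Among 3, 4, -1, 0, the best is 4 at N2. Subgame-perfect outcome: (N2, W) with payoffs (4, 7).
Now find the simultaneous Nash equilibrium.
Union's best replies: W→N1; X→N2; Y→N4; Z→N1.
Management's best replies: N1→Z; N2→W; N3→X; N4→X.
The unique mutual best reply is (N1, Z), giving (3, 3).
Management earns 7 sequentially versus 3 at the Nash outcome: better off.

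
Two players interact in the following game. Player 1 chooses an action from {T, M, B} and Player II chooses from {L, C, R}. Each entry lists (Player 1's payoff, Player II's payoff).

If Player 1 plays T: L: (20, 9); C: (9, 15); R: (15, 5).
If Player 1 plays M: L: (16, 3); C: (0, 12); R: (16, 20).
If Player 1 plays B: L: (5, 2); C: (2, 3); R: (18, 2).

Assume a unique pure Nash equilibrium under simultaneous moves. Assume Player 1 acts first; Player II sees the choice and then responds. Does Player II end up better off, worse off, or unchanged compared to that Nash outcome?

Work backward from Player II's decision.
- T: Player II compares 9, 15, 5 and picks C; Player 1 would get 9.
- M: Player II compares 3, 12, 20 and picks R; Player 1 would get 16.
- B: Player II compares 2, 3, 2 and picks C; Player 1 would get 2.
Among 9, 16, 2, the best is 16 at M. Subgame-perfect outcome: (M, R) with payoffs (16, 20).
Now find the simultaneous Nash equilibrium.
Player 1's best replies: L→T; C→T; R→B.
Player II's best replies: T→C; M→R; B→C.
The unique mutual best reply is (T, C), giving (9, 15).
Player II earns 20 sequentially versus 15 at the Nash outcome: better off.

better off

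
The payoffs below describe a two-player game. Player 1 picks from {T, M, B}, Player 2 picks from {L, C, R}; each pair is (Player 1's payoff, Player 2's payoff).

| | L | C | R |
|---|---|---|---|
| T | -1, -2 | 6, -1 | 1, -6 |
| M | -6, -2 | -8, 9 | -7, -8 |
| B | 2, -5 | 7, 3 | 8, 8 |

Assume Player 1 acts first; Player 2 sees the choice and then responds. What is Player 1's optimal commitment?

B

Work backward from Player 2's decision.
- T: BR = C, leader payoff 6.
- M: BR = C, leader payoff -8.
- B: BR = R, leader payoff 8.
Among 6, -8, 8, the best is 8 at B. Subgame-perfect outcome: (B, R) with payoffs (8, 8).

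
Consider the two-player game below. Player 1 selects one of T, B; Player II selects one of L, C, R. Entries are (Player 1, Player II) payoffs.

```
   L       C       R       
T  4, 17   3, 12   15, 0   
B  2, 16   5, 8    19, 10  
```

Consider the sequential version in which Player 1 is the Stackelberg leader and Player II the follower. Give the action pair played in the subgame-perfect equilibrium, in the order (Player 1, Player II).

Backward induction with Player 1 moving first.
- T: Player II compares 17, 12, 0 and picks L; Player 1 would get 4.
- B: Player II compares 16, 8, 10 and picks L; Player 1 would get 2.
Among 4, 2, the best is 4 at T. Subgame-perfect outcome: (T, L) with payoffs (4, 17).

(T, L)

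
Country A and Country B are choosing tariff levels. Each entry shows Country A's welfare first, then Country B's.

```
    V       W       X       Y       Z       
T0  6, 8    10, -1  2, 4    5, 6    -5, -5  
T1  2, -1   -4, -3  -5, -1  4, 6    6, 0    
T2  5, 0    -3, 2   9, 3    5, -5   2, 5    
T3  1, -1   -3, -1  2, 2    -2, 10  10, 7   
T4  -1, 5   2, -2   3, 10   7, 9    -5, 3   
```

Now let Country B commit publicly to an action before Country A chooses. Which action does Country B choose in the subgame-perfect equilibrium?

Y

Country A best-responds to each possible Country B move:
- V → Country A plays T0 (best of 6, 2, 5, 1, -1); Country B gets 8.
- W → Country A plays T0 (best of 10, -4, -3, -3, 2); Country B gets -1.
- X → Country A plays T2 (best of 2, -5, 9, 2, 3); Country B gets 3.
- Y → Country A plays T4 (best of 5, 4, 5, -2, 7); Country B gets 9.
- Z → Country A plays T3 (best of -5, 6, 2, 10, -5); Country B gets 7.
Country B's induced payoffs are 8, -1, 3, 9, 7, so Country B commits to Y. Subgame-perfect outcome: (T4, Y) with payoffs (7, 9).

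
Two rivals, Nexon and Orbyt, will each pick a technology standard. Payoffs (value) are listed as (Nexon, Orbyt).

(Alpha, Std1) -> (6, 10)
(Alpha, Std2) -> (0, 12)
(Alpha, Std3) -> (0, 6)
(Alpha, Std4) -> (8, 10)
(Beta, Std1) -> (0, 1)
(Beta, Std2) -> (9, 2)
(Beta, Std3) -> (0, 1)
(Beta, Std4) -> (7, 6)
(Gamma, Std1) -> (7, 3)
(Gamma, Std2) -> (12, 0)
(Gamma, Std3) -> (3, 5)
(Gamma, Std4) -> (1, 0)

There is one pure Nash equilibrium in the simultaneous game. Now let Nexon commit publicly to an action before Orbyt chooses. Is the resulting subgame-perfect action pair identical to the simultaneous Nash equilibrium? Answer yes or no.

no

Orbyt best-responds to each possible Nexon move:
- Alpha → Orbyt plays Std2 (best of 10, 12, 6, 10); Nexon gets 0.
- Beta → Orbyt plays Std4 (best of 1, 2, 1, 6); Nexon gets 7.
- Gamma → Orbyt plays Std3 (best of 3, 0, 5, 0); Nexon gets 3.
Among 0, 7, 3, the best is 7 at Beta. Subgame-perfect outcome: (Beta, Std4) with payoffs (7, 6).
Under simultaneous play:
Nexon's best replies: Std1→Gamma; Std2→Gamma; Std3→Gamma; Std4→Alpha.
Orbyt's best replies: Alpha→Std2; Beta→Std4; Gamma→Std3.
The unique mutual best reply is (Gamma, Std3), giving (3, 5).
Sequential outcome (Beta, Std4) differs from the Nash profile (Gamma, Std3).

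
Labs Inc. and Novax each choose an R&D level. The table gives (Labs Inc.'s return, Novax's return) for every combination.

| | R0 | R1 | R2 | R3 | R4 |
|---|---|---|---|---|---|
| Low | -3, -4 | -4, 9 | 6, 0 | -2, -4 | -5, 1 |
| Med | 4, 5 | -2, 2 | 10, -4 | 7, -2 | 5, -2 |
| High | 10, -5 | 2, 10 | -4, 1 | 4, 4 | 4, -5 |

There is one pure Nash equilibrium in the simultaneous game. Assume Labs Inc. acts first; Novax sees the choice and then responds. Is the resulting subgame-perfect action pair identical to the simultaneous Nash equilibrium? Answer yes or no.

Work backward from Novax's decision.
- Low → Novax plays R1 (best of -4, 9, 0, -4, 1); Labs Inc. gets -4.
- Med → Novax plays R0 (best of 5, 2, -4, -2, -2); Labs Inc. gets 4.
- High → Novax plays R1 (best of -5, 10, 1, 4, -5); Labs Inc. gets 2.
Maximizing over -4, 4, 2, Labs Inc. chooses Med. Subgame-perfect outcome: (Med, R0) with payoffs (4, 5).
For the simultaneous game, intersect best replies.
Labs Inc.'s best replies: R0→High; R1→High; R2→Med; R3→Med; R4→Med.
Novax's best replies: Low→R1; Med→R0; High→R1.
The unique mutual best reply is (High, R1), giving (2, 10).
Sequential outcome (Med, R0) differs from the Nash profile (High, R1).

no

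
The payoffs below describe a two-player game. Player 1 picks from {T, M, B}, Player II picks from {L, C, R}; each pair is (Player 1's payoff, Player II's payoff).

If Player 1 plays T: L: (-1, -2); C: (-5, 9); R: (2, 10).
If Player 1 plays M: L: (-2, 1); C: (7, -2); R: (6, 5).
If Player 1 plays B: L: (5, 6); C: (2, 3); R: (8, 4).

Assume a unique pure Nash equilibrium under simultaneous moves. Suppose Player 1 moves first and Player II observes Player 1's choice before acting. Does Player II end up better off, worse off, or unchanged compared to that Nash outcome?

worse off

Player II best-responds to each possible Player 1 move:
- T: Player II compares -2, 9, 10 and picks R; Player 1 would get 2.
- M: Player II compares 1, -2, 5 and picks R; Player 1 would get 6.
- B: Player II compares 6, 3, 4 and picks L; Player 1 would get 5.
Player 1's induced payoffs are 2, 6, 5, so Player 1 commits to M. Subgame-perfect outcome: (M, R) with payoffs (6, 5).
Under simultaneous play:
Player 1's best replies: L→B; C→M; R→B.
Player II's best replies: T→R; M→R; B→L.
Only (B, L) has each player best-responding; Nash payoffs (5, 6).
Player II earns 5 sequentially versus 6 at the Nash outcome: worse off.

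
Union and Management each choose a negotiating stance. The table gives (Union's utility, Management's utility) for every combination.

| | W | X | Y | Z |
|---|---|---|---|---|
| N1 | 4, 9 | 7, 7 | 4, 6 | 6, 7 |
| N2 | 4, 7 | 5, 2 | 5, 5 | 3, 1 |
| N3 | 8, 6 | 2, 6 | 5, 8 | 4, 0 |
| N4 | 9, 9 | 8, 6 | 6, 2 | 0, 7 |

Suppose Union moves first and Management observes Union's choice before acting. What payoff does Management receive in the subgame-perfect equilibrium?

Management best-responds to each possible Union move:
- N1 → Management plays W (best of 9, 7, 6, 7); Union gets 4.
- N2 → Management plays W (best of 7, 2, 5, 1); Union gets 4.
- N3 → Management plays Y (best of 6, 6, 8, 0); Union gets 5.
- N4 → Management plays W (best of 9, 6, 2, 7); Union gets 9.
Union's induced payoffs are 4, 4, 5, 9, so Union commits to N4. Subgame-perfect outcome: (N4, W) with payoffs (9, 9).

9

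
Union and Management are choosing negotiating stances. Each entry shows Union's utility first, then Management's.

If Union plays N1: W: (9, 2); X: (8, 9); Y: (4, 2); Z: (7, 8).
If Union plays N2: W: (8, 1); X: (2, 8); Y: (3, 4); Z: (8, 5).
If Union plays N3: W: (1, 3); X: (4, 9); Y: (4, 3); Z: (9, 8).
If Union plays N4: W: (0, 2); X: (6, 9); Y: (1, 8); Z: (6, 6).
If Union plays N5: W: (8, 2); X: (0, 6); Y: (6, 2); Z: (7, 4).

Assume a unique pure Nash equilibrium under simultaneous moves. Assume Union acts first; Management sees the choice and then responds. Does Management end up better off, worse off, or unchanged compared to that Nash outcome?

unchanged

Solve by backward induction (Union leads).
- N1: Management compares 2, 9, 2, 8 and picks X; Union would get 8.
- N2: Management compares 1, 8, 4, 5 and picks X; Union would get 2.
- N3: Management compares 3, 9, 3, 8 and picks X; Union would get 4.
- N4: Management compares 2, 9, 8, 6 and picks X; Union would get 6.
- N5: Management compares 2, 6, 2, 4 and picks X; Union would get 0.
Maximizing over 8, 2, 4, 6, 0, Union chooses N1. Subgame-perfect outcome: (N1, X) with payoffs (8, 9).
Now find the simultaneous Nash equilibrium.
Union's best replies: W→N1; X→N1; Y→N5; Z→N3.
Management's best replies: N1→X; N2→X; N3→X; N4→X; N5→X.
The unique mutual best reply is (N1, X), giving (8, 9).
Management earns 9 sequentially versus 9 at the Nash outcome: unchanged.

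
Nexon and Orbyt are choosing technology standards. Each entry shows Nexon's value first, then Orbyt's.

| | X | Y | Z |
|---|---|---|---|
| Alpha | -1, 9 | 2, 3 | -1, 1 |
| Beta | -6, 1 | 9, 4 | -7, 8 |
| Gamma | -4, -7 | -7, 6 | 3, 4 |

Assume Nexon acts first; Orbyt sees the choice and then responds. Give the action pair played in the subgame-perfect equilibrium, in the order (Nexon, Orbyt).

Backward induction with Nexon moving first.
- Alpha: Orbyt compares 9, 3, 1 and picks X; Nexon would get -1.
- Beta: Orbyt compares 1, 4, 8 and picks Z; Nexon would get -7.
- Gamma: Orbyt compares -7, 6, 4 and picks Y; Nexon would get -7.
Among -1, -7, -7, the best is -1 at Alpha. Subgame-perfect outcome: (Alpha, X) with payoffs (-1, 9).

(Alpha, X)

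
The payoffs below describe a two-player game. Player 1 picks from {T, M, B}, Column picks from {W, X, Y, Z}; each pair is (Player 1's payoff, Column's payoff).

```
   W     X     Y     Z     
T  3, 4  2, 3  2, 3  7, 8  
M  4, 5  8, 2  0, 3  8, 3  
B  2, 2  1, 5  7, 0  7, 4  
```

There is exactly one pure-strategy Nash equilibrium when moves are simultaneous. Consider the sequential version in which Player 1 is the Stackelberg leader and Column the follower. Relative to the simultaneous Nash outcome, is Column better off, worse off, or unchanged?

Work backward from Column's decision.
- T: BR = Z, leader payoff 7.
- M: BR = W, leader payoff 4.
- B: BR = X, leader payoff 1.
Player 1's induced payoffs are 7, 4, 1, so Player 1 commits to T. Subgame-perfect outcome: (T, Z) with payoffs (7, 8).
Under simultaneous play:
Player 1's best replies: W→M; X→M; Y→B; Z→M.
Column's best replies: T→Z; M→W; B→X.
Only (M, W) has each player best-responding; Nash payoffs (4, 5).
Column earns 8 sequentially versus 5 at the Nash outcome: better off.

better off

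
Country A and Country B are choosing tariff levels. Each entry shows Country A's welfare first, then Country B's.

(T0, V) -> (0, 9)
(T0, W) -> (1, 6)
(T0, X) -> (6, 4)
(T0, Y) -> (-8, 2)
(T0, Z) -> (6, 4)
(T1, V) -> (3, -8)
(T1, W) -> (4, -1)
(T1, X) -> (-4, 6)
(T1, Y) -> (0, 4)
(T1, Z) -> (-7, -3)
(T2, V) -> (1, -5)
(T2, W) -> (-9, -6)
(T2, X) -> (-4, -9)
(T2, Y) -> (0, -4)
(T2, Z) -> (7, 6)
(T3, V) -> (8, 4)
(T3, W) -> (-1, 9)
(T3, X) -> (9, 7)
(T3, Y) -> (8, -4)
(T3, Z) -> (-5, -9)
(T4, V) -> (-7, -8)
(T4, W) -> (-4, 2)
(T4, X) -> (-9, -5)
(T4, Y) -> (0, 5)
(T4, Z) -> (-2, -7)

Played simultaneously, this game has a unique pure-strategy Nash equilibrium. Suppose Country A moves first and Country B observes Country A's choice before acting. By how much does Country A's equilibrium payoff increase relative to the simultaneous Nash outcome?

Solve by backward induction (Country A leads).
- T0: Country B compares 9, 6, 4, 2, 4 and picks V; Country A would get 0.
- T1: Country B compares -8, -1, 6, 4, -3 and picks X; Country A would get -4.
- T2: Country B compares -5, -6, -9, -4, 6 and picks Z; Country A would get 7.
- T3: Country B compares 4, 9, 7, -4, -9 and picks W; Country A would get -1.
- T4: Country B compares -8, 2, -5, 5, -7 and picks Y; Country A would get 0.
Maximizing over 0, -4, 7, -1, 0, Country A chooses T2. Subgame-perfect outcome: (T2, Z) with payoffs (7, 6).
Now find the simultaneous Nash equilibrium.
Country A's best replies: V→T3; W→T1; X→T3; Y→T3; Z→T2.
Country B's best replies: T0→V; T1→X; T2→Z; T3→W; T4→Y.
The unique mutual best reply is (T2, Z), giving (7, 6).
Country A's commitment gain: 7 − 7 = 0.

0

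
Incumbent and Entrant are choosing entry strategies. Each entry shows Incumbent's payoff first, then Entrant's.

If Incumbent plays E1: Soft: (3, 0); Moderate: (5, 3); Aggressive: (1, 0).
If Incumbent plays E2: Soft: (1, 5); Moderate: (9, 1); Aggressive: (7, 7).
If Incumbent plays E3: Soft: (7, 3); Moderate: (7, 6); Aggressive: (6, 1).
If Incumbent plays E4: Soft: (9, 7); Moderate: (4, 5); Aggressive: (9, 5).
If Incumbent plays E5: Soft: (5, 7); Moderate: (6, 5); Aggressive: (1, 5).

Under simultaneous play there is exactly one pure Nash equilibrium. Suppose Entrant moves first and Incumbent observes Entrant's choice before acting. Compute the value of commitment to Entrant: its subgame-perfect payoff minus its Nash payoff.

0

Backward induction with Entrant moving first.
- Soft → Incumbent plays E4 (best of 3, 1, 7, 9, 5); Entrant gets 7.
- Moderate → Incumbent plays E2 (best of 5, 9, 7, 4, 6); Entrant gets 1.
- Aggressive → Incumbent plays E4 (best of 1, 7, 6, 9, 1); Entrant gets 5.
Maximizing over 7, 1, 5, Entrant chooses Soft. Subgame-perfect outcome: (E4, Soft) with payoffs (9, 7).
Now find the simultaneous Nash equilibrium.
Incumbent's best replies: Soft→E4; Moderate→E2; Aggressive→E4.
Entrant's best replies: E1→Moderate; E2→Aggressive; E3→Moderate; E4→Soft; E5→Soft.
The unique mutual best reply is (E4, Soft), giving (9, 7).
Entrant's commitment gain: 7 − 7 = 0.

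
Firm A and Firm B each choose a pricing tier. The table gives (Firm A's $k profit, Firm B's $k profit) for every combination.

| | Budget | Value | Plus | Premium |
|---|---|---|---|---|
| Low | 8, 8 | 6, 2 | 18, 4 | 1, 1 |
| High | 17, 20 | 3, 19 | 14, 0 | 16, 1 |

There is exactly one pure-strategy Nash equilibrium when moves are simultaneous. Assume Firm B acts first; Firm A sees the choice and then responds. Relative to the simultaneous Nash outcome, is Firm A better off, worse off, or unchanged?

Backward induction with Firm B moving first.
- Budget: BR = High, leader payoff 20.
- Value: BR = Low, leader payoff 2.
- Plus: BR = Low, leader payoff 4.
- Premium: BR = High, leader payoff 1.
Among 20, 2, 4, 1, the best is 20 at Budget. Subgame-perfect outcome: (High, Budget) with payoffs (17, 20).
For the simultaneous game, intersect best replies.
Firm A's best replies: Budget→High; Value→Low; Plus→Low; Premium→High.
Firm B's best replies: Low→Budget; High→Budget.
Only (High, Budget) has each player best-responding; Nash payoffs (17, 20).
Firm A earns 17 sequentially versus 17 at the Nash outcome: unchanged.

unchanged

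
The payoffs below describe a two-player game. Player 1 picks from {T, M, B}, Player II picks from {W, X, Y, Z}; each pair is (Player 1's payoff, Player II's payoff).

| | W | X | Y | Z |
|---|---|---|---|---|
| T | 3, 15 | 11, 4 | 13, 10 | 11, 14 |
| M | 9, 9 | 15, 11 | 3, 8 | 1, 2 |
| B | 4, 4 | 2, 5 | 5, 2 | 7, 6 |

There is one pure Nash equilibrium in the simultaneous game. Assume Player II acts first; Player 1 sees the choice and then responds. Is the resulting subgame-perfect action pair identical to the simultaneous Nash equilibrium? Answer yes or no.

no

Backward induction with Player II moving first.
- W: Player 1 compares 3, 9, 4 and picks M; Player II would get 9.
- X: Player 1 compares 11, 15, 2 and picks M; Player II would get 11.
- Y: Player 1 compares 13, 3, 5 and picks T; Player II would get 10.
- Z: Player 1 compares 11, 1, 7 and picks T; Player II would get 14.
Player II's induced payoffs are 9, 11, 10, 14, so Player II commits to Z. Subgame-perfect outcome: (T, Z) with payoffs (11, 14).
Now find the simultaneous Nash equilibrium.
Player 1's best replies: W→M; X→M; Y→T; Z→T.
Player II's best replies: T→W; M→X; B→Z.
Only (M, X) has each player best-responding; Nash payoffs (15, 11).
Sequential outcome (T, Z) differs from the Nash profile (M, X).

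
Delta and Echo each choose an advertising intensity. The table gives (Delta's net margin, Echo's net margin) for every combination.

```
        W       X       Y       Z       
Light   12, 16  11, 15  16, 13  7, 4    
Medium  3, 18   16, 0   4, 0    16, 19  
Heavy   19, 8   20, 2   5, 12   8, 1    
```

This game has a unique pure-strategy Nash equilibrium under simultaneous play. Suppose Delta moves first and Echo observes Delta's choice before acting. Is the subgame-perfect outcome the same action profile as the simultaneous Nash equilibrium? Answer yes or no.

Solve by backward induction (Delta leads).
- Light: BR = W, leader payoff 12.
- Medium: BR = Z, leader payoff 16.
- Heavy: BR = Y, leader payoff 5.
Delta's induced payoffs are 12, 16, 5, so Delta commits to Medium. Subgame-perfect outcome: (Medium, Z) with payoffs (16, 19).
Under simultaneous play:
Delta's best replies: W→Heavy; X→Heavy; Y→Light; Z→Medium.
Echo's best replies: Light→W; Medium→Z; Heavy→Y.
Only (Medium, Z) has each player best-responding; Nash payoffs (16, 19).
Sequential outcome (Medium, Z) coincides with the Nash profile (Medium, Z).

yes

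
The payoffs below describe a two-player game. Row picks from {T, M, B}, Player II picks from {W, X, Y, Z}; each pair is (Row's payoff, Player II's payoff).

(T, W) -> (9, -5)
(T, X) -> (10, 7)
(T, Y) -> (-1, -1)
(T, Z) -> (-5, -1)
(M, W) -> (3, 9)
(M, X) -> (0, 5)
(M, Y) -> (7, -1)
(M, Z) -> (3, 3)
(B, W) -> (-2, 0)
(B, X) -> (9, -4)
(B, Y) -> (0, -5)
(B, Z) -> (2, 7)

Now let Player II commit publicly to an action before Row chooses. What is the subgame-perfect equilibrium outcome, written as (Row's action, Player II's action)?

Work backward from Row's decision.
- W: Row compares 9, 3, -2 and picks T; Player II would get -5.
- X: Row compares 10, 0, 9 and picks T; Player II would get 7.
- Y: Row compares -1, 7, 0 and picks M; Player II would get -1.
- Z: Row compares -5, 3, 2 and picks M; Player II would get 3.
Maximizing over -5, 7, -1, 3, Player II chooses X. Subgame-perfect outcome: (T, X) with payoffs (10, 7).

(T, X)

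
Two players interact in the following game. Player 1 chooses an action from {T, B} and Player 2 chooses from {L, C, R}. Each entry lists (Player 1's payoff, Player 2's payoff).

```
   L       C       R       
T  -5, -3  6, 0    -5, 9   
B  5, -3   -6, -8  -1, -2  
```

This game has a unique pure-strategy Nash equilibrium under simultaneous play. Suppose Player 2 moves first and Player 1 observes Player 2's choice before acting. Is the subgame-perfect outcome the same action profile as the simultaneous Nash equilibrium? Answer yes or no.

Player 1 best-responds to each possible Player 2 move:
- L → Player 1 plays B (best of -5, 5); Player 2 gets -3.
- C → Player 1 plays T (best of 6, -6); Player 2 gets 0.
- R → Player 1 plays B (best of -5, -1); Player 2 gets -2.
Maximizing over -3, 0, -2, Player 2 chooses C. Subgame-perfect outcome: (T, C) with payoffs (6, 0).
For the simultaneous game, intersect best replies.
Player 1's best replies: L→B; C→T; R→B.
Player 2's best replies: T→R; B→R.
The unique mutual best reply is (B, R), giving (-1, -2).
Sequential outcome (T, C) differs from the Nash profile (B, R).

no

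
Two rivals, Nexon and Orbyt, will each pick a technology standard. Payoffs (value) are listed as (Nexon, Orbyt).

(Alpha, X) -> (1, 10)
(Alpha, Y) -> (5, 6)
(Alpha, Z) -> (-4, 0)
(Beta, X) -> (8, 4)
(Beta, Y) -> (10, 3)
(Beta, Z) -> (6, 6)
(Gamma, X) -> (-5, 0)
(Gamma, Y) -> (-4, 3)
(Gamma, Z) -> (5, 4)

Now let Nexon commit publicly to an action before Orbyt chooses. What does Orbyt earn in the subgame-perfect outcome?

Orbyt best-responds to each possible Nexon move:
- Alpha → Orbyt plays X (best of 10, 6, 0); Nexon gets 1.
- Beta → Orbyt plays Z (best of 4, 3, 6); Nexon gets 6.
- Gamma → Orbyt plays Z (best of 0, 3, 4); Nexon gets 5.
Among 1, 6, 5, the best is 6 at Beta. Subgame-perfect outcome: (Beta, Z) with payoffs (6, 6).

6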